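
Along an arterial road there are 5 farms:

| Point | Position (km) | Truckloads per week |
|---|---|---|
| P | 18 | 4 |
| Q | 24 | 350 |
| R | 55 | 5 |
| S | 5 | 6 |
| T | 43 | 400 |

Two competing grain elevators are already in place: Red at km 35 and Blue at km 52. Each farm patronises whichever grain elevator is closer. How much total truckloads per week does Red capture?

760

The indifferent point is the midpoint (35+52)/2 = 43.5; farms left of it (closer to Red at 35) go to Red, those right go to Blue.
  S at 5 (w=6) → Red
  P at 18 (w=4) → Red
  Q at 24 (w=350) → Red
  T at 43 (w=400) → Red
  R at 55 (w=5) → Blue
Red captures 760; Blue captures 5.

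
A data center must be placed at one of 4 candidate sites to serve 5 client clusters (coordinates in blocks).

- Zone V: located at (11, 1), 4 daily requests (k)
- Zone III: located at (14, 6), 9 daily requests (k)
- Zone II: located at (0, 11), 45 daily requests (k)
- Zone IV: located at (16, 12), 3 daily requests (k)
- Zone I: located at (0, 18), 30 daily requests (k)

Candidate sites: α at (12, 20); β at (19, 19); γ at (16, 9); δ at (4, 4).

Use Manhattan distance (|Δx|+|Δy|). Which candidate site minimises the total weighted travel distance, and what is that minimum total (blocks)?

δ, total 1243 blocks

Total weighted distance at each candidate:
  α (12, 20): total = 1625
  β (19, 19): total = 2111
  γ (16, 9): total = 1666
  δ (4, 4): total = 1243
Minimum is at δ with total 1243 blocks.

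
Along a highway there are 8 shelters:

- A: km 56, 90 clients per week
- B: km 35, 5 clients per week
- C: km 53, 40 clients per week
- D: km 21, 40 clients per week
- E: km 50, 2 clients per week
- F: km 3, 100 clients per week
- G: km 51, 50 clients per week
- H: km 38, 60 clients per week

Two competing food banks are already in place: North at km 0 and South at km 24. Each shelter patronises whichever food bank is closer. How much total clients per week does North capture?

100

The indifferent point is the midpoint (0+24)/2 = 12; shelters left of it (closer to North at 0) go to North, those right go to South.
  F at 3 (w=100) → North
  D at 21 (w=40) → South
  B at 35 (w=5) → South
  H at 38 (w=60) → South
  E at 50 (w=2) → South
  G at 51 (w=50) → South
  C at 53 (w=40) → South
  A at 56 (w=90) → South
North captures 100; South captures 287.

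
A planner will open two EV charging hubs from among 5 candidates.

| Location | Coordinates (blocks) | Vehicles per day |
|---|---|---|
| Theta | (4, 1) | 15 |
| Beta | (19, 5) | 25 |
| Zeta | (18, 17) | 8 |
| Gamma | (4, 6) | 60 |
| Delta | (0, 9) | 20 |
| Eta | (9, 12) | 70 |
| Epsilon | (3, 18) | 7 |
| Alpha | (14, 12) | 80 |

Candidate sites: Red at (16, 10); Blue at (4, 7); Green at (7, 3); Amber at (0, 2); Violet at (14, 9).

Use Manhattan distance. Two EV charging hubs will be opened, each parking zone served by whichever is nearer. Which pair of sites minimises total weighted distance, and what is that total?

{Blue, Violet}, total 1475

Evaluate every pair (each demand assigned to the nearer of the two):
  {Blue, Violet}: total = 1475
  {Red, Blue}: total = 1576
  {Green, Violet}: total = 1949
  {Amber, Violet}: total = 1949
  {Red, Green}: total = 2050
  {Red, Amber}: total = 2050
  {Red, Violet}: total = 2542
  {Blue, Green}: total = 2781
  {Blue, Amber}: total = 2856
  {Green, Amber}: total = 3308
Best pair: {Blue, Violet} with total 1475.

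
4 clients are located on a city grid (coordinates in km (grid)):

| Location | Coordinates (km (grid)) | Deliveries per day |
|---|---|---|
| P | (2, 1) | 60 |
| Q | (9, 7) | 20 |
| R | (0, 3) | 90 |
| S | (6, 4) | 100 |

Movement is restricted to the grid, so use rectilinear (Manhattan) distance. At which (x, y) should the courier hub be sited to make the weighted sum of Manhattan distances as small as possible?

(2, 3)

Manhattan distance separates: Σwᵢ(|x−xᵢ|+|y−yᵢ|) = Σwᵢ|x−xᵢ| + Σwᵢ|y−yᵢ|, so x and y are optimised independently as 1-D weighted medians.
Total weight W = 270; half = 135.
x-coordinate, sorted with cumulative weight:
  x=0 (R, w=90) cum 90
  x=2 (P, w=60) cum 150  ← median
  x=6 (S, w=100) cum 250
  x=9 (Q, w=20) cum 270
⇒ x* = 2
y-coordinate, sorted with cumulative weight:
  y=1 (P, w=60) cum 60
  y=3 (R, w=90) cum 150  ← median
  y=4 (S, w=100) cum 250
  y=7 (Q, w=20) cum 270
⇒ y* = 3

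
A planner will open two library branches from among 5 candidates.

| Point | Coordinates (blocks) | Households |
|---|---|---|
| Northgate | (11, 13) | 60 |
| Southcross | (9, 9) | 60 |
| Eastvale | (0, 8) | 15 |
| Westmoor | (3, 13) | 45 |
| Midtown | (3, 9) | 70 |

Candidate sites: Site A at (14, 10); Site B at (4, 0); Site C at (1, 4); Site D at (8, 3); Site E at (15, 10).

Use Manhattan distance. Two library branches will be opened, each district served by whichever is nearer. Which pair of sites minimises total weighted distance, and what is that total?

Evaluate every pair (each demand assigned to the nearer of the two):
  {Site A, Site C}: total = 1780
  {Site C, Site E}: total = 1900
  {Site A, Site B}: total = 2230
  {Site C, Site D}: total = 2260
  {Site A, Site D}: total = 2315
  {Site B, Site E}: total = 2350
  {Site A, Site E}: total = 2430
  {Site D, Site E}: total = 2480
  {Site B, Site D}: total = 2710
  {Site B, Site C}: total = 2980
Best pair: {Site A, Site C} with total 1780.

{Site A, Site C}, total 1780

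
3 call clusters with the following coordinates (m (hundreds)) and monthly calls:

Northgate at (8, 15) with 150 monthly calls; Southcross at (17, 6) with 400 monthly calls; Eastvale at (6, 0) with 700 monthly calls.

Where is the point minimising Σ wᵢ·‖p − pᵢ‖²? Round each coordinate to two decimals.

(9.76, 3.72)

The minimiser of Σwᵢ‖p−pᵢ‖² is the weighted centroid p* = (Σwᵢpᵢ)/(Σwᵢ).
Σwᵢ = 1250.
Σwᵢxᵢ = 150·8 + 400·17 + 700·6 = 12200.
Σwᵢyᵢ = 150·15 + 400·6 + 700·0 = 4650.
x* = 12200/1250 = 9.76, y* = 4650/1250 = 3.72.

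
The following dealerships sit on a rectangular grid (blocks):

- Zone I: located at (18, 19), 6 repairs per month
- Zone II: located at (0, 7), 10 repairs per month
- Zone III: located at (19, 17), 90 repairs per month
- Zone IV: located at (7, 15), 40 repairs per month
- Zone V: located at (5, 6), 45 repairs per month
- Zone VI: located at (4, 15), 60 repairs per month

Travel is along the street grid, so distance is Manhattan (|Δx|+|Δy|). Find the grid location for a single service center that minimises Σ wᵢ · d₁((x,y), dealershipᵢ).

Manhattan distance separates: Σwᵢ(|x−xᵢ|+|y−yᵢ|) = Σwᵢ|x−xᵢ| + Σwᵢ|y−yᵢ|, so x and y are optimised independently as 1-D weighted medians.
Total weight W = 251; half = 125.5.
x-coordinate, sorted with cumulative weight:
  x=0 (Zone II, w=10) cum 10
  x=4 (Zone VI, w=60) cum 70
  x=5 (Zone V, w=45) cum 115
  x=7 (Zone IV, w=40) cum 155  ← median
  x=18 (Zone I, w=6) cum 161
  x=19 (Zone III, w=90) cum 251
⇒ x* = 7
y-coordinate, sorted with cumulative weight:
  y=6 (Zone V, w=45) cum 45
  y=7 (Zone II, w=10) cum 55
  y=15 (Zone IV, w=40) cum 95
  y=15 (Zone VI, w=60) cum 155  ← median
  y=17 (Zone III, w=90) cum 245
  y=19 (Zone I, w=6) cum 251
⇒ y* = 15

(7, 15)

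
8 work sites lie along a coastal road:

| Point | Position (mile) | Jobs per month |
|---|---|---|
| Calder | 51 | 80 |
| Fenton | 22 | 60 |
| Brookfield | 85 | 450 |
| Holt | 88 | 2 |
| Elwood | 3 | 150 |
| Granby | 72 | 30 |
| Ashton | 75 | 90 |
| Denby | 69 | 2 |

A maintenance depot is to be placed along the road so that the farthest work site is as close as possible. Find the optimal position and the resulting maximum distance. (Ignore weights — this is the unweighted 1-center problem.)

The 1-center on a line is the midpoint of the two extreme points: leftmost at 3, rightmost at 88.
Optimal location = (3 + 88)/2 = 45.5; maximum distance = (88 − 3)/2 = 42.5.

location 45.5, max distance 42.5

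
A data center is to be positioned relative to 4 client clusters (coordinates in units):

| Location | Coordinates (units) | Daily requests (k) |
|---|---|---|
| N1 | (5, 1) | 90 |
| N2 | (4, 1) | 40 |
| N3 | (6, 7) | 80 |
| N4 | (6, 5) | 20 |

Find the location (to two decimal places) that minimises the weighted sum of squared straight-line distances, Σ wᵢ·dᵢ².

(5.26, 3.43)

The minimiser of Σwᵢ‖p−pᵢ‖² is the weighted centroid p* = (Σwᵢpᵢ)/(Σwᵢ).
Σwᵢ = 230.
Σwᵢxᵢ = 90·5 + 40·4 + 80·6 + 20·6 = 1210.
Σwᵢyᵢ = 90·1 + 40·1 + 80·7 + 20·5 = 790.
x* = 1210/230 = 5.26, y* = 790/230 = 3.43.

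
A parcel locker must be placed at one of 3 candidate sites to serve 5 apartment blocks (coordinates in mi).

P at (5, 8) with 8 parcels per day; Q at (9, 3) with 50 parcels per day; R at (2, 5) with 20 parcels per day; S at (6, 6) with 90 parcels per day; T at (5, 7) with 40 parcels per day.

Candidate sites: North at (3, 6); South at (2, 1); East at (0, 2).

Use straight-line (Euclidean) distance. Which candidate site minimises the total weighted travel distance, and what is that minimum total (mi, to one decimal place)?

Total weighted distance at each candidate:
  North (3, 6): total = 745.8
  South (2, 1): total = 1349.5
  East (0, 2): total = 1519.2
Minimum is at North with total 745.8 mi.

North, total 745.8 mi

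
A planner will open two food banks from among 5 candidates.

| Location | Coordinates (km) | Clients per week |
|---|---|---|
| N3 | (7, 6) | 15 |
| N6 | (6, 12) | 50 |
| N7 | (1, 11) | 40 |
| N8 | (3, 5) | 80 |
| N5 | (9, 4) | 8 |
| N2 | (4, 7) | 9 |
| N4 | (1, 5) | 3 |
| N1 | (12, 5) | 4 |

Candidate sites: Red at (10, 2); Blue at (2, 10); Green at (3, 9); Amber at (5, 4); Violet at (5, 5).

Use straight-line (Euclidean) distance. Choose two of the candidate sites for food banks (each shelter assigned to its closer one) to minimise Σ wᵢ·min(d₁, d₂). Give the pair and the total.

{Blue, Violet}, total 566.8

Evaluate every pair (each demand assigned to the nearer of the two):
  {Blue, Violet}: total = 566.8
  {Blue, Amber}: total = 602.6
  {Green, Violet}: total = 611.9
  {Green, Amber}: total = 639.4
  {Red, Green}: total = 786.1
  {Blue, Green}: total = 799.1
  {Red, Blue}: total = 843.2
  {Red, Violet}: total = 900.0
  {Amber, Violet}: total = 927.7
  {Red, Amber}: total = 1020.1
Best pair: {Blue, Violet} with total 566.8.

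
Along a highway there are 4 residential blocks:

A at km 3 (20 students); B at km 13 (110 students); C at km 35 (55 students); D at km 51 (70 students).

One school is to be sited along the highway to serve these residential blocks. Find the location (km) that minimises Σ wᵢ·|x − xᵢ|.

For a sum of weighted absolute distances on a line, the optimum is the weighted median (not the mean). Total weight W = 255; half-weight = 127.5.
Sort by position and accumulate weight:
  km 3 (A, w=20) → cum 20
  km 13 (B, w=110) → cum 130  ≥ 127.5 → median here
  km 35 (C, w=55) → cum 185
  km 51 (D, w=70) → cum 255
Optimal location: km 13.

x = 13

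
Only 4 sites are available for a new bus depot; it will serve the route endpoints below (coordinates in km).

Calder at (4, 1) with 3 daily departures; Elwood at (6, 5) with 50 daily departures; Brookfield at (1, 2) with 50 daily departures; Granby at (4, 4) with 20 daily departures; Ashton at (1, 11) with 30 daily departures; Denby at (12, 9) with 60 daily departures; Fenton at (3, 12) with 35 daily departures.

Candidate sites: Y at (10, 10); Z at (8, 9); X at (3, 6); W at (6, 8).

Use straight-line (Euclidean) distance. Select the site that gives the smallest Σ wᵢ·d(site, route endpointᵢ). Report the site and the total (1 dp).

W, total 1366.7 km

Total weighted distance at each candidate:
  Y (10, 10): total = 1785.0
  Z (8, 9): total = 1536.0
  X (3, 6): total = 1382.5
  W (6, 8): total = 1366.7
Minimum is at W with total 1366.7 km.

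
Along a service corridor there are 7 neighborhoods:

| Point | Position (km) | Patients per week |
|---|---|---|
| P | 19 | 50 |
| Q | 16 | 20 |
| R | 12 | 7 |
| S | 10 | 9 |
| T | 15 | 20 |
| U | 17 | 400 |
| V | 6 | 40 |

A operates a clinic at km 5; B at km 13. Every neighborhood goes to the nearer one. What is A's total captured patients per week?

The indifferent point is the midpoint (5+13)/2 = 9; neighborhoods left of it (closer to A at 5) go to A, those right go to B.
  V at 6 (w=40) → A
  S at 10 (w=9) → B
  R at 12 (w=7) → B
  T at 15 (w=20) → B
  Q at 16 (w=20) → B
  U at 17 (w=400) → B
  P at 19 (w=50) → B
A captures 40; B captures 506.

40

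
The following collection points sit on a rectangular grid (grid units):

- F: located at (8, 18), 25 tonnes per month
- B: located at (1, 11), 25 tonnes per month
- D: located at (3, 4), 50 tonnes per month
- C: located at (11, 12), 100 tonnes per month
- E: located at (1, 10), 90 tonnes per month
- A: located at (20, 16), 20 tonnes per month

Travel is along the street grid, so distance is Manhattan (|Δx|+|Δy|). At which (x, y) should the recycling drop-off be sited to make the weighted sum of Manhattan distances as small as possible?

Manhattan distance separates: Σwᵢ(|x−xᵢ|+|y−yᵢ|) = Σwᵢ|x−xᵢ| + Σwᵢ|y−yᵢ|, so x and y are optimised independently as 1-D weighted medians.
Total weight W = 310; half = 155.
x-coordinate, sorted with cumulative weight:
  x=1 (B, w=25) cum 25
  x=1 (E, w=90) cum 115
  x=3 (D, w=50) cum 165  ← median
  x=8 (F, w=25) cum 190
  x=11 (C, w=100) cum 290
  x=20 (A, w=20) cum 310
⇒ x* = 3
y-coordinate, sorted with cumulative weight:
  y=4 (D, w=50) cum 50
  y=10 (E, w=90) cum 140
  y=11 (B, w=25) cum 165  ← median
  y=12 (C, w=100) cum 265
  y=16 (A, w=20) cum 285
  y=18 (F, w=25) cum 310
⇒ y* = 11

(3, 11)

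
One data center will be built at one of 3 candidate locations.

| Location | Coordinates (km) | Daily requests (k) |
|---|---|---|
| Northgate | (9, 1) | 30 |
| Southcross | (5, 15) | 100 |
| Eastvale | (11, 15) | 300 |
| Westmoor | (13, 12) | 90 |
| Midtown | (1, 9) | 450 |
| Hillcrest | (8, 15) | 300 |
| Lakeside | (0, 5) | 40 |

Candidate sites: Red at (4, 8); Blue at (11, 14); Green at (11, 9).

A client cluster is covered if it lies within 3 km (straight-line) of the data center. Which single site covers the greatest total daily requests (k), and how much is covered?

Coverage radius r = 3 km; a point is covered iff (Δx)²+(Δy)² ≤ 3² = 9.
  Red (4, 8): covers {none} → 0
  Blue (11, 14): covers {Eastvale, Westmoor} → 390
  Green (11, 9): covers {none} → 0
Maximum coverage at Blue: 390 daily requests (k).

Blue, covering 390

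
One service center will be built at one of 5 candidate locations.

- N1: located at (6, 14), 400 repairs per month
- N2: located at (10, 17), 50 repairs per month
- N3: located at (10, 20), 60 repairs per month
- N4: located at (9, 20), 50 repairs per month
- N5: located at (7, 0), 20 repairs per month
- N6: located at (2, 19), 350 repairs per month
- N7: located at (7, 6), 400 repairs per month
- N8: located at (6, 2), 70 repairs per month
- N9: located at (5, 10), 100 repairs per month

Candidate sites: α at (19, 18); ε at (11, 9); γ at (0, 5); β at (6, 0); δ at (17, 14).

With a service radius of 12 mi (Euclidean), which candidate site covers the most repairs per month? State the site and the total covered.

Coverage radius r = 12 mi; a point is covered iff (Δx)²+(Δy)² ≤ 12² = 144.
  α (19, 18): covers {N2, N3, N4} → 160
  ε (11, 9): covers {N1, N2, N3, N4, N5, N7, N8, N9} → 1150
  γ (0, 5): covers {N1, N5, N7, N8, N9} → 990
  β (6, 0): covers {N5, N7, N8, N9} → 590
  δ (17, 14): covers {N1, N2, N3, N4} → 560
Maximum coverage at ε: 1150 repairs per month.

ε, covering 1150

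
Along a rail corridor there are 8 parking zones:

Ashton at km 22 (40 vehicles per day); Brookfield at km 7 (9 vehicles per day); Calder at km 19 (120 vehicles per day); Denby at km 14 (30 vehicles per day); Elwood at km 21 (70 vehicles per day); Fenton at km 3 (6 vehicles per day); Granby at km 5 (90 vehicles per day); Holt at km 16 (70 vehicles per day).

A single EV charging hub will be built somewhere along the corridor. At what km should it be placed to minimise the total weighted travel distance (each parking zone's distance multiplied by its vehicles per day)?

For a sum of weighted absolute distances on a line, the optimum is the weighted median (not the mean). Total weight W = 435; half-weight = 217.5.
Sort by position and accumulate weight:
  km 3 (Fenton, w=6) → cum 6
  km 5 (Granby, w=90) → cum 96
  km 7 (Brookfield, w=9) → cum 105
  km 14 (Denby, w=30) → cum 135
  km 16 (Holt, w=70) → cum 205
  km 19 (Calder, w=120) → cum 325  ≥ 217.5 → median here
  km 21 (Elwood, w=70) → cum 395
  km 22 (Ashton, w=40) → cum 435
Optimal location: km 19.

x = 19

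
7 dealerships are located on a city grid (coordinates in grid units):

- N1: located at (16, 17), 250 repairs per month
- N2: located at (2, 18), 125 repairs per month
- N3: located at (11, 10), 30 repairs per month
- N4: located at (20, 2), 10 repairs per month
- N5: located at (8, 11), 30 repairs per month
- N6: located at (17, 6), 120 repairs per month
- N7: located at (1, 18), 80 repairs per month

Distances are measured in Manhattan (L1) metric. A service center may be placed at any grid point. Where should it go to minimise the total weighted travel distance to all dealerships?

Manhattan distance separates: Σwᵢ(|x−xᵢ|+|y−yᵢ|) = Σwᵢ|x−xᵢ| + Σwᵢ|y−yᵢ|, so x and y are optimised independently as 1-D weighted medians.
Total weight W = 645; half = 322.5.
x-coordinate, sorted with cumulative weight:
  x=1 (N7, w=80) cum 80
  x=2 (N2, w=125) cum 205
  x=8 (N5, w=30) cum 235
  x=11 (N3, w=30) cum 265
  x=16 (N1, w=250) cum 515  ← median
  x=17 (N6, w=120) cum 635
  x=20 (N4, w=10) cum 645
⇒ x* = 16
y-coordinate, sorted with cumulative weight:
  y=2 (N4, w=10) cum 10
  y=6 (N6, w=120) cum 130
  y=10 (N3, w=30) cum 160
  y=11 (N5, w=30) cum 190
  y=17 (N1, w=250) cum 440  ← median
  y=18 (N2, w=125) cum 565
  y=18 (N7, w=80) cum 645
⇒ y* = 17

(16, 17)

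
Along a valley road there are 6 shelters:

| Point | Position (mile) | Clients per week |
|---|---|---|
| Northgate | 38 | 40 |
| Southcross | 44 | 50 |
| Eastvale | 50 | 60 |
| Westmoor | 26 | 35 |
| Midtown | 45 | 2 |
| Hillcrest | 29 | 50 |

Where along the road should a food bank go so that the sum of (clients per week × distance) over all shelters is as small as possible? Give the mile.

x = 38

For a sum of weighted absolute distances on a line, the optimum is the weighted median (not the mean). Total weight W = 237; half-weight = 118.5.
Sort by position and accumulate weight:
  mile 26 (Westmoor, w=35) → cum 35
  mile 29 (Hillcrest, w=50) → cum 85
  mile 38 (Northgate, w=40) → cum 125  ≥ 118.5 → median here
  mile 44 (Southcross, w=50) → cum 175
  mile 45 (Midtown, w=2) → cum 177
  mile 50 (Eastvale, w=60) → cum 237
Optimal location: mile 38.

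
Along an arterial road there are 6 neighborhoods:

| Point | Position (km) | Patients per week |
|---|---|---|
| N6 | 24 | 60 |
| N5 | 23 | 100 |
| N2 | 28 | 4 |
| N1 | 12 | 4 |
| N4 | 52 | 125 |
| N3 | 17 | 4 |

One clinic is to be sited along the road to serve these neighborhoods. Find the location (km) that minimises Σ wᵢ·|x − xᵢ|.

x = 24

For a sum of weighted absolute distances on a line, the optimum is the weighted median (not the mean). Total weight W = 297; half-weight = 148.5.
Sort by position and accumulate weight:
  km 12 (N1, w=4) → cum 4
  km 17 (N3, w=4) → cum 8
  km 23 (N5, w=100) → cum 108
  km 24 (N6, w=60) → cum 168  ≥ 148.5 → median here
  km 28 (N2, w=4) → cum 172
  km 52 (N4, w=125) → cum 297
Optimal location: km 24.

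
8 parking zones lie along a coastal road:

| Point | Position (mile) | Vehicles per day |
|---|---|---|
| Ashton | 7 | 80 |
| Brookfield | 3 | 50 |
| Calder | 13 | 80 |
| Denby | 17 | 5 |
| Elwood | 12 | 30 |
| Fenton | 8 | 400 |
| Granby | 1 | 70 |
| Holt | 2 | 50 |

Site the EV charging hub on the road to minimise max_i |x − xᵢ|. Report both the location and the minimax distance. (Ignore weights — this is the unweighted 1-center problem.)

location 9, max distance 8

The 1-center on a line is the midpoint of the two extreme points: leftmost at 1, rightmost at 17.
Optimal location = (1 + 17)/2 = 9; maximum distance = (17 − 1)/2 = 8.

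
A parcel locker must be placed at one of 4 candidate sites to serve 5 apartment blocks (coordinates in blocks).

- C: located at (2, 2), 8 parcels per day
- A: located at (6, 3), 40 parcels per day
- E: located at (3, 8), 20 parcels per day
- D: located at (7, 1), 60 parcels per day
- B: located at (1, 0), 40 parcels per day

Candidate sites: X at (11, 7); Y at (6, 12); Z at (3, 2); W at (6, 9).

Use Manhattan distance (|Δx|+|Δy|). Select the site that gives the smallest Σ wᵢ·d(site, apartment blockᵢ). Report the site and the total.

Total weighted distance at each candidate:
  X (11, 7): total = 1932
  Y (6, 12): total = 2012
  Z (3, 2): total = 748
  W (6, 9): total = 1508
Minimum is at Z with total 748 blocks.

Z, total 748 blocks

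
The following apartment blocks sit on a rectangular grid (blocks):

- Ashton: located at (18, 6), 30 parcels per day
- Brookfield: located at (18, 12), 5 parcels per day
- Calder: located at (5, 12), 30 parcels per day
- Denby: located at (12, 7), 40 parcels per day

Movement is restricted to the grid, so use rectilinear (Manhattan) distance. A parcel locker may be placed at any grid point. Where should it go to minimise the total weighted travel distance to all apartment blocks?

(12, 7)

Manhattan distance separates: Σwᵢ(|x−xᵢ|+|y−yᵢ|) = Σwᵢ|x−xᵢ| + Σwᵢ|y−yᵢ|, so x and y are optimised independently as 1-D weighted medians.
Total weight W = 105; half = 52.5.
x-coordinate, sorted with cumulative weight:
  x=5 (Calder, w=30) cum 30
  x=12 (Denby, w=40) cum 70  ← median
  x=18 (Ashton, w=30) cum 100
  x=18 (Brookfield, w=5) cum 105
⇒ x* = 12
y-coordinate, sorted with cumulative weight:
  y=6 (Ashton, w=30) cum 30
  y=7 (Denby, w=40) cum 70  ← median
  y=12 (Brookfield, w=5) cum 75
  y=12 (Calder, w=30) cum 105
⇒ y* = 7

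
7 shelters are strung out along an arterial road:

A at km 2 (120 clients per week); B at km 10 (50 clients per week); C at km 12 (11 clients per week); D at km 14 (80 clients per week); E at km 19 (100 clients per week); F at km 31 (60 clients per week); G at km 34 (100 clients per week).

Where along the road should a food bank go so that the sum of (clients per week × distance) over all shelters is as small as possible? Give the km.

For a sum of weighted absolute distances on a line, the optimum is the weighted median (not the mean). Total weight W = 521; half-weight = 260.5.
Sort by position and accumulate weight:
  km 2 (A, w=120) → cum 120
  km 10 (B, w=50) → cum 170
  km 12 (C, w=11) → cum 181
  km 14 (D, w=80) → cum 261  ≥ 260.5 → median here
  km 19 (E, w=100) → cum 361
  km 31 (F, w=60) → cum 421
  km 34 (G, w=100) → cum 521
Optimal location: km 14.

x = 14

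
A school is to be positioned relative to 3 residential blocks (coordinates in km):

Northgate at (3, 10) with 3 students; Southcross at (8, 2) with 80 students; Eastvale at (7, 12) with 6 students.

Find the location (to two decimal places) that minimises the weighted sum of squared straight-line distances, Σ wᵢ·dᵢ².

(7.76, 2.94)

The minimiser of Σwᵢ‖p−pᵢ‖² is the weighted centroid p* = (Σwᵢpᵢ)/(Σwᵢ).
Σwᵢ = 89.
Σwᵢxᵢ = 3·3 + 80·8 + 6·7 = 691.
Σwᵢyᵢ = 3·10 + 80·2 + 6·12 = 262.
x* = 691/89 = 7.76, y* = 262/89 = 2.94.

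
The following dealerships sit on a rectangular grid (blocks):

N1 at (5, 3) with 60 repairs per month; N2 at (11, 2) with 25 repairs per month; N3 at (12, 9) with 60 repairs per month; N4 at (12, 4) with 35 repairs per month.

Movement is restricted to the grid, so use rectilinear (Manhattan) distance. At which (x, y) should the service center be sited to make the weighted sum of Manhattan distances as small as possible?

(12, 4)

Manhattan distance separates: Σwᵢ(|x−xᵢ|+|y−yᵢ|) = Σwᵢ|x−xᵢ| + Σwᵢ|y−yᵢ|, so x and y are optimised independently as 1-D weighted medians.
Total weight W = 180; half = 90.
x-coordinate, sorted with cumulative weight:
  x=5 (N1, w=60) cum 60
  x=11 (N2, w=25) cum 85
  x=12 (N3, w=60) cum 145  ← median
  x=12 (N4, w=35) cum 180
⇒ x* = 12
y-coordinate, sorted with cumulative weight:
  y=2 (N2, w=25) cum 25
  y=3 (N1, w=60) cum 85
  y=4 (N4, w=35) cum 120  ← median
  y=9 (N3, w=60) cum 180
⇒ y* = 4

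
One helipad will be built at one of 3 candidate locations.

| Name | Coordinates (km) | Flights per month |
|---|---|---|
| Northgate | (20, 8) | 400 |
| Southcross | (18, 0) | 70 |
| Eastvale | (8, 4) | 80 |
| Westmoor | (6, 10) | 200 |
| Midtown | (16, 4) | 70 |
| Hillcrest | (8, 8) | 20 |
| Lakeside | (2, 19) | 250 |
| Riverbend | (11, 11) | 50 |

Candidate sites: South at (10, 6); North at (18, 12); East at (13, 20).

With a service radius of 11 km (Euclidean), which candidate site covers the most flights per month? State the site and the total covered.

Coverage radius r = 11 km; a point is covered iff (Δx)²+(Δy)² ≤ 11² = 121.
  South (10, 6): covers {Northgate, Southcross, Eastvale, Westmoor, Midtown, Hillcrest, Riverbend} → 890
  North (18, 12): covers {Northgate, Midtown, Hillcrest, Riverbend} → 540
  East (13, 20): covers {Riverbend} → 50
Maximum coverage at South: 890 flights per month.

South, covering 890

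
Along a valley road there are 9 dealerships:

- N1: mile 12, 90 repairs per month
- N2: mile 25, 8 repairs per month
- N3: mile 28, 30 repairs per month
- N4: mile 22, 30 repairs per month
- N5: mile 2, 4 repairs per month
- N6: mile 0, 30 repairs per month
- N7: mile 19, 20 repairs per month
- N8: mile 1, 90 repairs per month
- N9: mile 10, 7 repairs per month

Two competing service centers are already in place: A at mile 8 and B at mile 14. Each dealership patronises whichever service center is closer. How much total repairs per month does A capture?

The indifferent point is the midpoint (8+14)/2 = 11; dealerships left of it (closer to A at 8) go to A, those right go to B.
  N6 at 0 (w=30) → A
  N8 at 1 (w=90) → A
  N5 at 2 (w=4) → A
  N9 at 10 (w=7) → A
  N1 at 12 (w=90) → B
  N7 at 19 (w=20) → B
  N4 at 22 (w=30) → B
  N2 at 25 (w=8) → B
  N3 at 28 (w=30) → B
A captures 131; B captures 178.

131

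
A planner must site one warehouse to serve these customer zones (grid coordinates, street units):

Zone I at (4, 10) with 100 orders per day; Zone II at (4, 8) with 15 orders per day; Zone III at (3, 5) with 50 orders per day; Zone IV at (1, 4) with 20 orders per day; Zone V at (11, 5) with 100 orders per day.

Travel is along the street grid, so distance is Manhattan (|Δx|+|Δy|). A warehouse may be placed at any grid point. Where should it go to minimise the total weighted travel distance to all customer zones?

(4, 5)

Manhattan distance separates: Σwᵢ(|x−xᵢ|+|y−yᵢ|) = Σwᵢ|x−xᵢ| + Σwᵢ|y−yᵢ|, so x and y are optimised independently as 1-D weighted medians.
Total weight W = 285; half = 142.5.
x-coordinate, sorted with cumulative weight:
  x=1 (Zone IV, w=20) cum 20
  x=3 (Zone III, w=50) cum 70
  x=4 (Zone I, w=100) cum 170  ← median
  x=4 (Zone II, w=15) cum 185
  x=11 (Zone V, w=100) cum 285
⇒ x* = 4
y-coordinate, sorted with cumulative weight:
  y=4 (Zone IV, w=20) cum 20
  y=5 (Zone III, w=50) cum 70
  y=5 (Zone V, w=100) cum 170  ← median
  y=8 (Zone II, w=15) cum 185
  y=10 (Zone I, w=100) cum 285
⇒ y* = 5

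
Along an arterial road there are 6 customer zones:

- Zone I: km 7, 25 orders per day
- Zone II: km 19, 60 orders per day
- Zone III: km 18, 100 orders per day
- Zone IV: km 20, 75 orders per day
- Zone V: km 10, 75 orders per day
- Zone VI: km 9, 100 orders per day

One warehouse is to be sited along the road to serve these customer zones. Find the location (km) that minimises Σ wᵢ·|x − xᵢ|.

For a sum of weighted absolute distances on a line, the optimum is the weighted median (not the mean). Total weight W = 435; half-weight = 217.5.
Sort by position and accumulate weight:
  km 7 (Zone I, w=25) → cum 25
  km 9 (Zone VI, w=100) → cum 125
  km 10 (Zone V, w=75) → cum 200
  km 18 (Zone III, w=100) → cum 300  ≥ 217.5 → median here
  km 19 (Zone II, w=60) → cum 360
  km 20 (Zone IV, w=75) → cum 435
Optimal location: km 18.

x = 18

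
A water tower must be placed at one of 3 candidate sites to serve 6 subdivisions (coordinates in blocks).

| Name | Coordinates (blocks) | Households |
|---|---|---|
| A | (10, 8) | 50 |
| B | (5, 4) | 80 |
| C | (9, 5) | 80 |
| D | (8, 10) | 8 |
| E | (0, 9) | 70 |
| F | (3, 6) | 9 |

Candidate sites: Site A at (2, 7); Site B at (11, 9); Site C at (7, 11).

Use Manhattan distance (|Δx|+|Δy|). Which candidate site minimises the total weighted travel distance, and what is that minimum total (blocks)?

Site A, total 2020 blocks

Total weighted distance at each candidate:
  Site A (2, 7): total = 2020
  Site B (11, 9): total = 2361
  Site C (7, 11): total = 2387
Minimum is at Site A with total 2020 blocks.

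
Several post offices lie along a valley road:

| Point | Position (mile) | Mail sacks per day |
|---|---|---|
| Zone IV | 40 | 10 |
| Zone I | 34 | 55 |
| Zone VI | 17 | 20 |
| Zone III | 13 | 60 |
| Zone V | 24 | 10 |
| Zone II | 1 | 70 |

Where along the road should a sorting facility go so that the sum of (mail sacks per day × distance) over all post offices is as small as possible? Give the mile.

For a sum of weighted absolute distances on a line, the optimum is the weighted median (not the mean). Total weight W = 225; half-weight = 112.5.
Sort by position and accumulate weight:
  mile 1 (Zone II, w=70) → cum 70
  mile 13 (Zone III, w=60) → cum 130  ≥ 112.5 → median here
  mile 17 (Zone VI, w=20) → cum 150
  mile 24 (Zone V, w=10) → cum 160
  mile 34 (Zone I, w=55) → cum 215
  mile 40 (Zone IV, w=10) → cum 225
Optimal location: mile 13.

x = 13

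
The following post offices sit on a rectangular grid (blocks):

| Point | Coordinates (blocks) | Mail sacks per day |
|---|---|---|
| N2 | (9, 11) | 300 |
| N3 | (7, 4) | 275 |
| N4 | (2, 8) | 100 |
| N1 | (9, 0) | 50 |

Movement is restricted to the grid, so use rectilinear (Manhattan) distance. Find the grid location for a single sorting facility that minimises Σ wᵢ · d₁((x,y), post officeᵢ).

(7, 8)

Manhattan distance separates: Σwᵢ(|x−xᵢ|+|y−yᵢ|) = Σwᵢ|x−xᵢ| + Σwᵢ|y−yᵢ|, so x and y are optimised independently as 1-D weighted medians.
Total weight W = 725; half = 362.5.
x-coordinate, sorted with cumulative weight:
  x=2 (N4, w=100) cum 100
  x=7 (N3, w=275) cum 375  ← median
  x=9 (N2, w=300) cum 675
  x=9 (N1, w=50) cum 725
⇒ x* = 7
y-coordinate, sorted with cumulative weight:
  y=0 (N1, w=50) cum 50
  y=4 (N3, w=275) cum 325
  y=8 (N4, w=100) cum 425  ← median
  y=11 (N2, w=300) cum 725
⇒ y* = 8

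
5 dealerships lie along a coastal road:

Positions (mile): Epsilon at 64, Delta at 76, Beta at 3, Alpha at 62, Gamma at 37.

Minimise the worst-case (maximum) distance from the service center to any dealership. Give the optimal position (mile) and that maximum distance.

location 39.5, max distance 36.5

The 1-center on a line is the midpoint of the two extreme points: leftmost at 3, rightmost at 76.
Optimal location = (3 + 76)/2 = 39.5; maximum distance = (76 − 3)/2 = 36.5.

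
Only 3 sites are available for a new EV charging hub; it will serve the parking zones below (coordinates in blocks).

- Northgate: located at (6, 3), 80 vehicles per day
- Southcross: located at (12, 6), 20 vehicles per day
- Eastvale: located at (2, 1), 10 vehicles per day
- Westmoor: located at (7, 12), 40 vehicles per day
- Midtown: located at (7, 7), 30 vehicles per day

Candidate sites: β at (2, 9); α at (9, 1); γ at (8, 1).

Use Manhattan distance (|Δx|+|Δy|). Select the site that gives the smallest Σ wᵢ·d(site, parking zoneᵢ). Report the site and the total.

Total weighted distance at each candidate:
  β (2, 9): total = 1670
  α (9, 1): total = 1390
  γ (8, 1): total = 1250
Minimum is at γ with total 1250 blocks.

γ, total 1250 blocks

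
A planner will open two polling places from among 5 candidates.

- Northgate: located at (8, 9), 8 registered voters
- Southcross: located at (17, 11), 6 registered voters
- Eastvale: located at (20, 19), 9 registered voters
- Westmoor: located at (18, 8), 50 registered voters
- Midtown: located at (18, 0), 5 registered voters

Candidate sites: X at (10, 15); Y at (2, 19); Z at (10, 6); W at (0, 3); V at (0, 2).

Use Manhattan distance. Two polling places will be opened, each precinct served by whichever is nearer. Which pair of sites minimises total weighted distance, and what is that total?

{X, Z}, total 802

Evaluate every pair (each demand assigned to the nearer of the two):
  {X, Z}: total = 802
  {Y, Z}: total = 844
  {Z, W}: total = 889
  {Z, V}: total = 889
  {X, V}: total = 1106
  {X, W}: total = 1111
  {X, Y}: total = 1121
  {Y, W}: total = 1667
  {Y, V}: total = 1720
  {W, V}: total = 1836
Best pair: {X, Z} with total 802.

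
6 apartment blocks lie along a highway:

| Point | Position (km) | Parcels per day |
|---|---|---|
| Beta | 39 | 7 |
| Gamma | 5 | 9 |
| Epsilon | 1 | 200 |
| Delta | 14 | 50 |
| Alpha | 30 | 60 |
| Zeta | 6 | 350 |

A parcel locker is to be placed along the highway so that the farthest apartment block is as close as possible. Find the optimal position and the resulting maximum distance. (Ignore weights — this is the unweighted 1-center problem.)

The 1-center on a line is the midpoint of the two extreme points: leftmost at 1, rightmost at 39.
Optimal location = (1 + 39)/2 = 20; maximum distance = (39 − 1)/2 = 19.

location 20, max distance 19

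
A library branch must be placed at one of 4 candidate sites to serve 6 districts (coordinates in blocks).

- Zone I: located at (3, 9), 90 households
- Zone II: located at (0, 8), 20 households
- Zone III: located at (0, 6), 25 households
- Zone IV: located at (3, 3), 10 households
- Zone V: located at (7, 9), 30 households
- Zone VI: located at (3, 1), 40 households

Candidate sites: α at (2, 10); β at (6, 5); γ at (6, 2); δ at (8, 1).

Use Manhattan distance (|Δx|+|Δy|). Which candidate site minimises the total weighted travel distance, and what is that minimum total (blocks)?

α, total 1070 blocks

Total weighted distance at each candidate:
  α (2, 10): total = 1070
  β (6, 5): total = 1465
  γ (6, 2): total = 1830
  δ (8, 1): total = 2335
Minimum is at α with total 1070 blocks.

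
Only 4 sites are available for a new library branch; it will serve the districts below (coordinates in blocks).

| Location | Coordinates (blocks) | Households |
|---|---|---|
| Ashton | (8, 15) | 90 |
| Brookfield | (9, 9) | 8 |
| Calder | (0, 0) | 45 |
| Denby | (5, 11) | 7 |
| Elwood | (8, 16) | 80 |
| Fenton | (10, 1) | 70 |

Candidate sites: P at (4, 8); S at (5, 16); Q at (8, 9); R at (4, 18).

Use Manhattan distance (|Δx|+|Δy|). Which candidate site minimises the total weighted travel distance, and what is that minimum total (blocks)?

Total weighted distance at each candidate:
  P (4, 8): total = 3476
  S (5, 16): total = 3068
  Q (8, 9): total = 2608
  R (4, 18): total = 3878
Minimum is at Q with total 2608 blocks.

Q, total 2608 blocks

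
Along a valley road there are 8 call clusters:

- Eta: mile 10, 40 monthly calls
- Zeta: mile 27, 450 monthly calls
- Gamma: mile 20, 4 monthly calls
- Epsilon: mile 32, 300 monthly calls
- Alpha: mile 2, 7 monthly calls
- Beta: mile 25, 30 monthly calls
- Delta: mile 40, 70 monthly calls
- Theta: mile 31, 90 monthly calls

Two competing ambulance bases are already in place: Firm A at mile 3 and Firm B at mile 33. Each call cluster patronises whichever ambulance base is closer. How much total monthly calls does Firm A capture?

The indifferent point is the midpoint (3+33)/2 = 18; call clusters left of it (closer to Firm A at 3) go to Firm A, those right go to Firm B.
  Alpha at 2 (w=7) → Firm A
  Eta at 10 (w=40) → Firm A
  Gamma at 20 (w=4) → Firm B
  Beta at 25 (w=30) → Firm B
  Zeta at 27 (w=450) → Firm B
  Theta at 31 (w=90) → Firm B
  Epsilon at 32 (w=300) → Firm B
  Delta at 40 (w=70) → Firm B
Firm A captures 47; Firm B captures 944.

47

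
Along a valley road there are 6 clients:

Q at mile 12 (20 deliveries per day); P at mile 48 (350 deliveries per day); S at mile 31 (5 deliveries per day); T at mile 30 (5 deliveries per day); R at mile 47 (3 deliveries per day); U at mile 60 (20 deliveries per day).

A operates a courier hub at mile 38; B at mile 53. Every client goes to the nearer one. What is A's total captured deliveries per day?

The indifferent point is the midpoint (38+53)/2 = 45.5; clients left of it (closer to A at 38) go to A, those right go to B.
  Q at 12 (w=20) → A
  T at 30 (w=5) → A
  S at 31 (w=5) → A
  R at 47 (w=3) → B
  P at 48 (w=350) → B
  U at 60 (w=20) → B
A captures 30; B captures 373.

30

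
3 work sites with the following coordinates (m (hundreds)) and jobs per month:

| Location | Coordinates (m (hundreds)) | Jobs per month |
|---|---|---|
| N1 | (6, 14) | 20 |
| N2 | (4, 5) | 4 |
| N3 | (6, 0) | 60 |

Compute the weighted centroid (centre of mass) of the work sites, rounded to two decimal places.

The minimiser of Σwᵢ‖p−pᵢ‖² is the weighted centroid p* = (Σwᵢpᵢ)/(Σwᵢ).
Σwᵢ = 84.
Σwᵢxᵢ = 20·6 + 4·4 + 60·6 = 496.
Σwᵢyᵢ = 20·14 + 4·5 + 60·0 = 300.
x* = 496/84 = 5.90, y* = 300/84 = 3.57.

(5.90, 3.57)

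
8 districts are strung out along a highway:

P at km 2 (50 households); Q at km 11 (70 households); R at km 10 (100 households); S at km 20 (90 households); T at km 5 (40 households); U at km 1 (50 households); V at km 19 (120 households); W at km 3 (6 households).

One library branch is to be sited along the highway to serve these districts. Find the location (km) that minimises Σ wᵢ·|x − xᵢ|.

x = 11

For a sum of weighted absolute distances on a line, the optimum is the weighted median (not the mean). Total weight W = 526; half-weight = 263.
Sort by position and accumulate weight:
  km 1 (U, w=50) → cum 50
  km 2 (P, w=50) → cum 100
  km 3 (W, w=6) → cum 106
  km 5 (T, w=40) → cum 146
  km 10 (R, w=100) → cum 246
  km 11 (Q, w=70) → cum 316  ≥ 263 → median here
  km 19 (V, w=120) → cum 436
  km 20 (S, w=90) → cum 526
Optimal location: km 11.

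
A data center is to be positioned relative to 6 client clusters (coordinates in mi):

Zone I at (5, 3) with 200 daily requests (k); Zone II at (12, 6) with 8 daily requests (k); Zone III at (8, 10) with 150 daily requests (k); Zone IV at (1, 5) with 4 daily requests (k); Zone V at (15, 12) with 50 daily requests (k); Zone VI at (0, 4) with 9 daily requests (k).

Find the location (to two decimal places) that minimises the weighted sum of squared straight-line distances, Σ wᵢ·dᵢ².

(7.24, 6.66)

The minimiser of Σwᵢ‖p−pᵢ‖² is the weighted centroid p* = (Σwᵢpᵢ)/(Σwᵢ).
Σwᵢ = 421.
Σwᵢxᵢ = 200·5 + 8·12 + 150·8 + 4·1 + 50·15 + 9·0 = 3050.
Σwᵢyᵢ = 200·3 + 8·6 + 150·10 + 4·5 + 50·12 + 9·4 = 2804.
x* = 3050/421 = 7.24, y* = 2804/421 = 6.66.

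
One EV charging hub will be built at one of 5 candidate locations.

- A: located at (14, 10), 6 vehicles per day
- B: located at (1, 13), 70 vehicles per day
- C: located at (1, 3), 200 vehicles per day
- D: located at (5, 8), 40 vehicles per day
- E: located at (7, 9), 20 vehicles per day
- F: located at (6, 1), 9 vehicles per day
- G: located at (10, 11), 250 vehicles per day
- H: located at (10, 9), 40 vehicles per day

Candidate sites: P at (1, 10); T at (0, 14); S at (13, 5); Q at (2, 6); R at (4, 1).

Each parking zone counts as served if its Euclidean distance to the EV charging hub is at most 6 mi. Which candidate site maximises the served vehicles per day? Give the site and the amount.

Coverage radius r = 6 mi; a point is covered iff (Δx)²+(Δy)² ≤ 6² = 36.
  P (1, 10): covers {B, D} → 110
  T (0, 14): covers {B} → 70
  S (13, 5): covers {A, H} → 46
  Q (2, 6): covers {C, D, E} → 260
  R (4, 1): covers {C, F} → 209
Maximum coverage at Q: 260 vehicles per day.

Q, covering 260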